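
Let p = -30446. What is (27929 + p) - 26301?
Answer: -28818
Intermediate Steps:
(27929 + p) - 26301 = (27929 - 30446) - 26301 = -2517 - 26301 = -28818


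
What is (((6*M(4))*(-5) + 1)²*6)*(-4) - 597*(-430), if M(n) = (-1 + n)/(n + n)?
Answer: 508377/2 ≈ 2.5419e+5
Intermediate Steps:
M(n) = (-1 + n)/(2*n) (M(n) = (-1 + n)/((2*n)) = (-1 + n)*(1/(2*n)) = (-1 + n)/(2*n))
(((6*M(4))*(-5) + 1)²*6)*(-4) - 597*(-430) = (((6*((½)*(-1 + 4)/4))*(-5) + 1)²*6)*(-4) - 597*(-430) = (((6*((½)*(¼)*3))*(-5) + 1)²*6)*(-4) + 256710 = (((6*(3/8))*(-5) + 1)²*6)*(-4) + 256710 = (((9/4)*(-5) + 1)²*6)*(-4) + 256710 = ((-45/4 + 1)²*6)*(-4) + 256710 = ((-41/4)²*6)*(-4) + 256710 = ((1681/16)*6)*(-4) + 256710 = (5043/8)*(-4) + 256710 = -5043/2 + 256710 = 508377/2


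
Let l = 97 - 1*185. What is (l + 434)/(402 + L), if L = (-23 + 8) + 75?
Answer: 173/231 ≈ 0.74892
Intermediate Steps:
L = 60 (L = -15 + 75 = 60)
l = -88 (l = 97 - 185 = -88)
(l + 434)/(402 + L) = (-88 + 434)/(402 + 60) = 346/462 = 346*(1/462) = 173/231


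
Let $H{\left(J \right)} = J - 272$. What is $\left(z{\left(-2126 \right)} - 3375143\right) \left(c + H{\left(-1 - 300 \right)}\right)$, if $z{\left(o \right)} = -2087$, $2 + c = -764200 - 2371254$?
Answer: $10591091219670$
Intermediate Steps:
$c = -3135456$ ($c = -2 - 3135454 = -3135456$)
$H{\left(J \right)} = -272 + J$
$\left(z{\left(-2126 \right)} - 3375143\right) \left(c + H{\left(-1 - 300 \right)}\right) = \left(-2087 - 3375143\right) \left(-3135456 - 573\right) = - 3377230 \left(-3135456 - 573\right) = \left(-3377230\right) \left(-3136029\right) = 10591091219670$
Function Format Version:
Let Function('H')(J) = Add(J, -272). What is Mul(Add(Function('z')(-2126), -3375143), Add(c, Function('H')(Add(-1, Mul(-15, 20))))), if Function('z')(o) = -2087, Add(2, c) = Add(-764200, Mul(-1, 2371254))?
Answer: 10591091219670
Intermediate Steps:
c = -3135456 (c = Add(-2, Add(-764200, Mul(-1, 2371254))) = Add(-2, Add(-764200, -2371254)) = Add(-2, -3135454) = -3135456)
Function('H')(J) = Add(-272, J)
Mul(Add(Function('z')(-2126), -3375143), Add(c, Function('H')(Add(-1, Mul(-15, 20))))) = Mul(Add(-2087, -3375143), Add(-3135456, Add(-272, Add(-1, Mul(-15, 20))))) = Mul(-3377230, Add(-3135456, Add(-272, Add(-1, -300)))) = Mul(-3377230, Add(-3135456, Add(-272, -301))) = Mul(-3377230, Add(-3135456, -573)) = Mul(-3377230, -3136029) = 10591091219670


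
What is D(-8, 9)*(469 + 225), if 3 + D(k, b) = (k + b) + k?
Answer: -6940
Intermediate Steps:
D(k, b) = -3 + b + 2*k (D(k, b) = -3 + ((k + b) + k) = -3 + ((b + k) + k) = -3 + (b + 2*k) = -3 + b + 2*k)
D(-8, 9)*(469 + 225) = (-3 + 9 + 2*(-8))*(469 + 225) = (-3 + 9 - 16)*694 = -10*694 = -6940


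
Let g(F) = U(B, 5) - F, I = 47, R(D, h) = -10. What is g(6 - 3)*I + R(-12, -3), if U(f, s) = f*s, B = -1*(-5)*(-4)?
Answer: -4851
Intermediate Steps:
B = -20 (B = 5*(-4) = -20)
g(F) = -100 - F (g(F) = -20*5 - F = -100 - F)
g(6 - 3)*I + R(-12, -3) = (-100 - (6 - 3))*47 - 10 = (-100 - 1*3)*47 - 10 = (-100 - 3)*47 - 10 = -103*47 - 10 = -4841 - 10 = -4851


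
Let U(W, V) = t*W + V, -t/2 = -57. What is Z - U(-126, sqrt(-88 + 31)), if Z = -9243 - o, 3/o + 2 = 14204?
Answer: 24242813/4734 - I*sqrt(57) ≈ 5121.0 - 7.5498*I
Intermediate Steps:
o = 1/4734 (o = 3/(-2 + 14204) = 3/14202 = 3*(1/14202) = 1/4734 ≈ 0.00021124)
t = 114 (t = -2*(-57) = 114)
U(W, V) = V + 114*W (U(W, V) = 114*W + V = V + 114*W)
Z = -43756363/4734 (Z = -9243 - 1*1/4734 = -9243 - 1/4734 = -43756363/4734 ≈ -9243.0)
Z - U(-126, sqrt(-88 + 31)) = -43756363/4734 - (sqrt(-88 + 31) + 114*(-126)) = -43756363/4734 - (sqrt(-57) - 14364) = -43756363/4734 - (I*sqrt(57) - 14364) = -43756363/4734 - (-14364 + I*sqrt(57)) = -43756363/4734 + (14364 - I*sqrt(57)) = 24242813/4734 - I*sqrt(57)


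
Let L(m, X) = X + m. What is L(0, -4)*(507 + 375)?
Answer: -3528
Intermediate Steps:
L(0, -4)*(507 + 375) = (-4 + 0)*(507 + 375) = -4*882 = -3528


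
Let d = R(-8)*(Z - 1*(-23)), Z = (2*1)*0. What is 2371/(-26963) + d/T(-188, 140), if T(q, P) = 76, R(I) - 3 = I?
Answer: -3280941/2049188 ≈ -1.6011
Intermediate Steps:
R(I) = 3 + I
Z = 0 (Z = 2*0 = 0)
d = -115 (d = (3 - 8)*(0 - 1*(-23)) = -5*(0 + 23) = -5*23 = -115)
2371/(-26963) + d/T(-188, 140) = 2371/(-26963) - 115/76 = 2371*(-1/26963) - 115*1/76 = -2371/26963 - 115/76 = -3280941/2049188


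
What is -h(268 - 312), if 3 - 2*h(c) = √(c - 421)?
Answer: -3/2 + I*√465/2 ≈ -1.5 + 10.782*I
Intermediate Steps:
h(c) = 3/2 - √(-421 + c)/2 (h(c) = 3/2 - √(c - 421)/2 = 3/2 - √(-421 + c)/2)
-h(268 - 312) = -(3/2 - √(-421 + (268 - 312))/2) = -(3/2 - √(-421 - 44)/2) = -(3/2 - I*√465/2) = -3/2 + I*√465/2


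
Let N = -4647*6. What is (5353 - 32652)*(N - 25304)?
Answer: 1451924614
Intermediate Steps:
N = -27882
(5353 - 32652)*(N - 25304) = (5353 - 32652)*(-27882 - 25304) = -27299*(-53186) = 1451924614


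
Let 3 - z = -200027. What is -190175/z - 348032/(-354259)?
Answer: 449127127/14172485554 ≈ 0.031690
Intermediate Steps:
z = 200030 (z = 3 - 1*(-200027) = 3 + 200027 = 200030)
-190175/z - 348032/(-354259) = -190175/200030 - 348032/(-354259) = -190175*1/200030 - 348032*(-1/354259) = -38035/40006 + 348032/354259 = 449127127/14172485554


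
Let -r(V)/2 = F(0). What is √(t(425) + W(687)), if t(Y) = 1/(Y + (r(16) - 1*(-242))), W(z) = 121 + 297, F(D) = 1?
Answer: √184850715/665 ≈ 20.445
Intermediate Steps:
r(V) = -2 (r(V) = -2*1 = -2)
W(z) = 418
t(Y) = 1/(240 + Y) (t(Y) = 1/(Y + (-2 - 1*(-242))) = 1/(Y + (-2 + 242)) = 1/(Y + 240) = 1/(240 + Y))
√(t(425) + W(687)) = √(1/(240 + 425) + 418) = √(1/665 + 418) = √(277971/665) = √184850715/665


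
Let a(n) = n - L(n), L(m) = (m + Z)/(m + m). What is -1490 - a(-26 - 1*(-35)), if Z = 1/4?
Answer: -107891/72 ≈ -1498.5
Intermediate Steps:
Z = ¼ ≈ 0.25000
L(m) = (¼ + m)/(2*m) (L(m) = (m + ¼)/(m + m) = (¼ + m)/((2*m)) = (¼ + m)*(1/(2*m)) = (¼ + m)/(2*m))
a(n) = n - (1 + 4*n)/(8*n)
-1490 - a(-26 - 1*(-35)) = -1490 - (-½ + (-26 - 1*(-35)) - 1/(8*(-26 - 1*(-35)))) = -1490 - (-½ + (-26 + 35) - 1/(8*(-26 + 35))) = -1490 - (-½ + 9 - ⅛/9) = -1490 - (-½ + 9 - ⅛*⅑) = -1490 - (-½ + 9 - 1/72) = -1490 - 1*611/72 = -1490 - 611/72 = -107891/72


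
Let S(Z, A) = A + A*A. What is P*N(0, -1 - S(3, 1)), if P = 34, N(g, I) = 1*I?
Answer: -102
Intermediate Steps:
S(Z, A) = A + A²
N(g, I) = I
P*N(0, -1 - S(3, 1)) = 34*(-1 - (1 + 1)) = 34*(-1 - 2) = 34*(-3) = -102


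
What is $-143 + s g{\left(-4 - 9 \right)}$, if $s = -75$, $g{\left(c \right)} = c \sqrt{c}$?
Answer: $-143 + 975 i \sqrt{13} \approx -143.0 + 3515.4 i$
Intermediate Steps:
$g{\left(c \right)} = c^{\frac{3}{2}}$
$-143 + s g{\left(-4 - 9 \right)} = -143 - 75 \left(-4 - 9\right)^{\frac{3}{2}} = -143 - 75 \left(-13\right)^{\frac{3}{2}} = -143 - 75 \left(- 13 i \sqrt{13}\right) = -143 + 975 i \sqrt{13}$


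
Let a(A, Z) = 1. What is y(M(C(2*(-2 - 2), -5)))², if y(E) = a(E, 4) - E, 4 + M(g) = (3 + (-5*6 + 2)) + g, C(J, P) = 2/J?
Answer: 14641/16 ≈ 915.06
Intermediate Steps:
M(g) = -29 + g (M(g) = -4 + ((3 + (-5*6 + 2)) + g) = -4 + ((3 + (-30 + 2)) + g) = -4 + ((3 - 28) + g) = -4 + (-25 + g) = -29 + g)
y(E) = 1 - E
y(M(C(2*(-2 - 2), -5)))² = (1 - (-29 + 2/((2*(-2 - 2)))))² = (1 - (-29 + 2/((2*(-4)))))² = (1 - (-29 + 2/(-8)))² = (1 - (-29 + 2*(-⅛)))² = (1 - (-29 - ¼))² = (1 - 1*(-117/4))² = (1 + 117/4)² = (121/4)² = 14641/16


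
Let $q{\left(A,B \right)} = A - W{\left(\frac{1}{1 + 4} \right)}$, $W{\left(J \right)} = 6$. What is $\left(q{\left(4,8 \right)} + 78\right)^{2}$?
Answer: $5776$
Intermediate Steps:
$q{\left(A,B \right)} = -6 + A$ ($q{\left(A,B \right)} = A - 6 = -6 + A$)
$\left(q{\left(4,8 \right)} + 78\right)^{2} = \left(\left(-6 + 4\right) + 78\right)^{2} = \left(-2 + 78\right)^{2} = 76^{2} = 5776$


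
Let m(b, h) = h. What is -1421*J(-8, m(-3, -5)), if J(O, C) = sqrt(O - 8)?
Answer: -5684*I ≈ -5684.0*I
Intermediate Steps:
J(O, C) = sqrt(-8 + O)
-1421*J(-8, m(-3, -5)) = -1421*sqrt(-8 - 8) = -5684*I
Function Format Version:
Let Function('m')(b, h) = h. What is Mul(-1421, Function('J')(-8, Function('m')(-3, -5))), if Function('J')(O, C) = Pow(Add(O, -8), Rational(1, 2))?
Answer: Mul(-5684, I) ≈ Mul(-5684.0, I)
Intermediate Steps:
Function('J')(O, C) = Pow(Add(-8, O), Rational(1, 2))
Mul(-1421, Function('J')(-8, Function('m')(-3, -5))) = Mul(-1421, Pow(Add(-8, -8), Rational(1, 2))) = Mul(-1421, Pow(-16, Rational(1, 2))) = Mul(-1421, Mul(4, I)) = Mul(-5684, I)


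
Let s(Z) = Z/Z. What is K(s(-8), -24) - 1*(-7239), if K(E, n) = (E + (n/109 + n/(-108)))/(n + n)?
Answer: 340869049/47088 ≈ 7239.0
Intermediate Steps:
s(Z) = 1
K(E, n) = (E - n/11772)/(2*n) (K(E, n) = (E + (n*(1/109) + n*(-1/108)))/((2*n)) = (E + (n/109 - n/108))*(1/(2*n)) = (E - n/11772)*(1/(2*n)) = (E - n/11772)/(2*n))
K(s(-8), -24) - 1*(-7239) = (1/23544)*(-1*(-24) + 11772*1)/(-24) - 1*(-7239) = (1/23544)*(-1/24)*(24 + 11772) + 7239 = (1/23544)*(-1/24)*11796 + 7239 = -983/47088 + 7239 = 340869049/47088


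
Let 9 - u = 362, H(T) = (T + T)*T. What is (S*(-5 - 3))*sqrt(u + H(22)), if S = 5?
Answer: -40*sqrt(615) ≈ -991.97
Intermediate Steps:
H(T) = 2*T**2 (H(T) = (2*T)*T = 2*T**2)
u = -353 (u = 9 - 1*362 = 9 - 362 = -353)
(S*(-5 - 3))*sqrt(u + H(22)) = (5*(-5 - 3))*sqrt(-353 + 2*22**2) = (5*(-8))*sqrt(-353 + 2*484) = -40*sqrt(-353 + 968) = -40*sqrt(615)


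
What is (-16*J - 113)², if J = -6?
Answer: 289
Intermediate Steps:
(-16*J - 113)² = (-16*(-6) - 113)² = (96 - 113)² = (-17)² = 289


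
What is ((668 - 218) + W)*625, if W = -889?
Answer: -274375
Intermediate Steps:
((668 - 218) + W)*625 = ((668 - 218) - 889)*625 = (450 - 889)*625 = -439*625 = -274375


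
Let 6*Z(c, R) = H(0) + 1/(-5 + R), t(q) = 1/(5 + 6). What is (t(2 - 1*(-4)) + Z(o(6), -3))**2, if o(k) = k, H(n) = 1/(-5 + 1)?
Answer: 25/30976 ≈ 0.00080708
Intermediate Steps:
H(n) = -1/4 (H(n) = 1/(-4) = -1/4)
t(q) = 1/11
Z(c, R) = -1/24 + 1/(6*(-5 + R)) (Z(c, R) = (-1/4 + 1/(-5 + R))/6 = -1/24 + 1/(6*(-5 + R)))
(t(2 - 1*(-4)) + Z(o(6), -3))**2 = (1/11 + (9 - 1*(-3))/(24*(-5 - 3)))**2 = (1/11 + (1/24)*(9 + 3)/(-8))**2 = (1/11 + (1/24)*(-1/8)*12)**2 = (1/11 - 1/16)**2 = (5/176)**2 = 25/30976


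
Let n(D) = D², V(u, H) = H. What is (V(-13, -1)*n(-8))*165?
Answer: -10560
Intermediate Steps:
(V(-13, -1)*n(-8))*165 = -1*(-8)²*165 = -1*64*165 = -64*165 = -10560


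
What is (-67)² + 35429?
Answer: 39918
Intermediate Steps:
(-67)² + 35429 = 4489 + 35429 = 39918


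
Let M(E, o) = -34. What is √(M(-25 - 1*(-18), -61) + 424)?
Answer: √390 ≈ 19.748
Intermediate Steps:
√(M(-25 - 1*(-18), -61) + 424) = √(-34 + 424) = √390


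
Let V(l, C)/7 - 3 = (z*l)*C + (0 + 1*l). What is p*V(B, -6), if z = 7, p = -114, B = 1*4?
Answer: 128478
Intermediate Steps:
B = 4
V(l, C) = 21 + 7*l + 49*C*l (V(l, C) = 21 + 7*((7*l)*C + (0 + 1*l)) = 21 + 7*(7*C*l + (0 + l)) = 21 + 7*(7*C*l + l) = 21 + 7*(l + 7*C*l) = 21 + (7*l + 49*C*l) = 21 + 7*l + 49*C*l)
p*V(B, -6) = -114*(21 + 7*4 + 49*(-6)*4) = -114*(21 + 28 - 1176) = -114*(-1127) = 128478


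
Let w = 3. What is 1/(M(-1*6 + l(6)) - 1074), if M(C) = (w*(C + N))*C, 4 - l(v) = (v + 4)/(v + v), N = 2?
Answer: -12/12803 ≈ -0.00093728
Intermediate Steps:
l(v) = 4 - (4 + v)/(2*v) (l(v) = 4 - (v + 4)/(v + v) = 4 - (4 + v)/(2*v))
M(C) = C*(6 + 3*C) (M(C) = (3*(C + 2))*C = (3*(2 + C))*C = (6 + 3*C)*C = C*(6 + 3*C))
1/(M(-1*6 + l(6)) - 1074) = 1/(3*(-1*6 + (7/2 - 2/6))*(2 + (-1*6 + (7/2 - 2/6))) - 1074) = 1/(3*(-6 + (7/2 - 2*1/6))*(2 + (-6 + (7/2 - 2*1/6))) - 1074) = 1/(3*(-6 + (7/2 - 1/3))*(2 + (-6 + (7/2 - 1/3))) - 1074) = 1/(3*(-6 + 19/6)*(2 + (-6 + 19/6)) - 1074) = 1/(3*(-17/6)*(2 - 17/6) - 1074) = 1/(3*(-17/6)*(-5/6) - 1074) = 1/(85/12 - 1074) = 1/(-12803/12) = -12/12803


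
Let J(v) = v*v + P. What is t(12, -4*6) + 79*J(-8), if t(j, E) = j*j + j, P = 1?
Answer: 5291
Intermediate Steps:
t(j, E) = j + j² (t(j, E) = j² + j = j + j²)
J(v) = 1 + v² (J(v) = v*v + 1 = v² + 1 = 1 + v²)
t(12, -4*6) + 79*J(-8) = 12*(1 + 12) + 79*(1 + (-8)²) = 12*13 + 79*(1 + 64) = 156 + 79*65 = 156 + 5135 = 5291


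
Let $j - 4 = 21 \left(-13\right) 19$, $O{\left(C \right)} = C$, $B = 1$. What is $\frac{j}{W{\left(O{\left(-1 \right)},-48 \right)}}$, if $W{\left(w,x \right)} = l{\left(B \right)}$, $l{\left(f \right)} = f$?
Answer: $-5183$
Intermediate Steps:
$W{\left(w,x \right)} = 1$
$j = -5183$ ($j = 4 + 21 \left(-13\right) 19 = 4 - 5187 = -5183$)
$\frac{j}{W{\left(O{\left(-1 \right)},-48 \right)}} = - \frac{5183}{1} = \left(-5183\right) 1 = -5183$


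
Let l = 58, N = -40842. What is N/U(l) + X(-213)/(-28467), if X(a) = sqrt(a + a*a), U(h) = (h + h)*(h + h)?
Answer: -20421/6728 - 2*sqrt(11289)/28467 ≈ -3.0427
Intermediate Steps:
U(h) = 4*h**2 (U(h) = (2*h)*(2*h) = 4*h**2)
X(a) = sqrt(a + a**2)
N/U(l) + X(-213)/(-28467) = -40842/(4*58**2) + sqrt(-213*(1 - 213))/(-28467) = -40842/(4*3364) + sqrt(-213*(-212))*(-1/28467) = -40842/13456 + sqrt(45156)*(-1/28467) = -40842*1/13456 + (2*sqrt(11289))*(-1/28467) = -20421/6728 - 2*sqrt(11289)/28467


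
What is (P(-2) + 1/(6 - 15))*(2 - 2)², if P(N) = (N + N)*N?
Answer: 0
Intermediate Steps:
P(N) = 2*N² (P(N) = (2*N)*N = 2*N²)
(P(-2) + 1/(6 - 15))*(2 - 2)² = (2*(-2)² + 1/(6 - 15))*(2 - 2)² = (2*4 + 1/(-9))*0² = (8 - ⅑)*0 = (71/9)*0 = 0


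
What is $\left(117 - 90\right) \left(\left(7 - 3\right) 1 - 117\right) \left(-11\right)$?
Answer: $33561$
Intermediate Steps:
$\left(117 - 90\right) \left(\left(7 - 3\right) 1 - 117\right) \left(-11\right) = \left(117 + \left(-160 + 70\right)\right) \left(4 \cdot 1 - 117\right) \left(-11\right) = \left(117 - 90\right) \left(4 - 117\right) \left(-11\right) = 27 \left(-113\right) \left(-11\right) = \left(-3051\right) \left(-11\right) = 33561$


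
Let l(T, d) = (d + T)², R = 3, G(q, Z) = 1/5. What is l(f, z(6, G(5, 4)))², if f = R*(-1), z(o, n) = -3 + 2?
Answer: 256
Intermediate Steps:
G(q, Z) = ⅕
z(o, n) = -1
f = -3 (f = 3*(-1) = -3)
l(T, d) = (T + d)²
l(f, z(6, G(5, 4)))² = ((-3 - 1)²)² = ((-4)²)² = 16² = 256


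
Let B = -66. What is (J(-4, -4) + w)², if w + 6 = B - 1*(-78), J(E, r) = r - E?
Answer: 36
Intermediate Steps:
w = 6 (w = -6 + (-66 - 1*(-78)) = -6 + (-66 + 78) = -6 + 12 = 6)
(J(-4, -4) + w)² = ((-4 - 1*(-4)) + 6)² = ((-4 + 4) + 6)² = (0 + 6)² = 6² = 36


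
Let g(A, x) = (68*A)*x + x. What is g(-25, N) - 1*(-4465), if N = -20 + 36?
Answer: -22719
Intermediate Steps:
N = 16
g(A, x) = x + 68*A*x (g(A, x) = 68*A*x + x = x + 68*A*x)
g(-25, N) - 1*(-4465) = 16*(1 + 68*(-25)) - 1*(-4465) = 16*(1 - 1700) + 4465 = 16*(-1699) + 4465 = -27184 + 4465 = -22719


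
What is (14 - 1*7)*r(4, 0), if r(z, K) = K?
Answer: 0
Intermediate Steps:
(14 - 1*7)*r(4, 0) = (14 - 1*7)*0 = (14 - 7)*0 = 7*0 = 0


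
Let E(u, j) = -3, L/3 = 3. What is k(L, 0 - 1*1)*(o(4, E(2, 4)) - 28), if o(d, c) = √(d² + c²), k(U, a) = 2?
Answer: -46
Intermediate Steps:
L = 9 (L = 3*3 = 9)
o(d, c) = √(c² + d²)
k(L, 0 - 1*1)*(o(4, E(2, 4)) - 28) = 2*(√((-3)² + 4²) - 28) = 2*(√(9 + 16) - 28) = 2*(√25 - 28) = 2*(5 - 28) = 2*(-23) = -46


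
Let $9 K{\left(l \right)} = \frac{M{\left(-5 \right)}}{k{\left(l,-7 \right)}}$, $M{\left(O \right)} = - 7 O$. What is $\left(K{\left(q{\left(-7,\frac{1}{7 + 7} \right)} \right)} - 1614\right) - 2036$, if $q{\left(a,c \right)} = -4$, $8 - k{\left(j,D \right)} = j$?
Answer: $- \frac{394165}{108} \approx -3649.7$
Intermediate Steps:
$k{\left(j,D \right)} = 8 - j$
$K{\left(l \right)} = \frac{35}{9 \left(8 - l\right)}$ ($K{\left(l \right)} = \frac{\left(-7\right) \left(-5\right) \frac{1}{8 - l}}{9} = \frac{35 \frac{1}{8 - l}}{9} = \frac{35}{9 \left(8 - l\right)}$)
$\left(K{\left(q{\left(-7,\frac{1}{7 + 7} \right)} \right)} - 1614\right) - 2036 = \left(- \frac{35}{-72 + 9 \left(-4\right)} - 1614\right) - 2036 = \left(- \frac{35}{-72 - 36} - 1614\right) - 2036 = \left(- \frac{35}{-108} - 1614\right) - 2036 = \left(\left(-35\right) \left(- \frac{1}{108}\right) - 1614\right) - 2036 = \left(\frac{35}{108} - 1614\right) - 2036 = - \frac{174277}{108} - 2036 = - \frac{394165}{108}$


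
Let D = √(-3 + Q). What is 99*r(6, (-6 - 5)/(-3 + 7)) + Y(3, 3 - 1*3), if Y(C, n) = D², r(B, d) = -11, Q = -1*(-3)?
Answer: -1089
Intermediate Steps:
Q = 3
D = 0 (D = √(-3 + 3) = √0 = 0)
Y(C, n) = 0 (Y(C, n) = 0² = 0)
99*r(6, (-6 - 5)/(-3 + 7)) + Y(3, 3 - 1*3) = 99*(-11) + 0 = -1089 + 0 = -1089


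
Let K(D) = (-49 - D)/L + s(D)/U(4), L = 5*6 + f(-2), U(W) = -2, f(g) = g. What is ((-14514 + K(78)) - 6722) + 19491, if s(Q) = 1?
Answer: -49001/28 ≈ -1750.0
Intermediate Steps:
L = 28 (L = 5*6 - 2 = 30 - 2 = 28)
K(D) = -9/4 - D/28 (K(D) = (-49 - D)/28 + 1/(-2) = (-49 - D)*(1/28) + 1*(-½) = (-7/4 - D/28) - ½ = -9/4 - D/28)
((-14514 + K(78)) - 6722) + 19491 = ((-14514 + (-9/4 - 1/28*78)) - 6722) + 19491 = ((-14514 + (-9/4 - 39/14)) - 6722) + 19491 = ((-14514 - 141/28) - 6722) + 19491 = (-406533/28 - 6722) + 19491 = -594749/28 + 19491 = -49001/28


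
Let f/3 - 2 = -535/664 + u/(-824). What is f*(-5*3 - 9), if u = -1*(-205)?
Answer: -581976/8549 ≈ -68.075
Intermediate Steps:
u = 205
f = 24249/8549 (f = 6 + 3*(-535/664 + 205/(-824)) = 6 + 3*(-535*1/664 + 205*(-1/824)) = 6 + 3*(-535/664 - 205/824) = 6 + 3*(-9015/8549) = 6 - 27045/8549 = 24249/8549 ≈ 2.8365)
f*(-5*3 - 9) = 24249*(-5*3 - 9)/8549 = 24249*(-15 - 9)/8549 = (24249/8549)*(-24) = -581976/8549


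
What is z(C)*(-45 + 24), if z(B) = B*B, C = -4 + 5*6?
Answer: -14196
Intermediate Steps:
C = 26 (C = -4 + 30 = 26)
z(B) = B**2
z(C)*(-45 + 24) = 26**2*(-45 + 24) = 676*(-21) = -14196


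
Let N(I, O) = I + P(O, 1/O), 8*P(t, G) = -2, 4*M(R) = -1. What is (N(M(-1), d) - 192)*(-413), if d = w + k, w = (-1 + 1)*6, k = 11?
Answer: 159005/2 ≈ 79503.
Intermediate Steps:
M(R) = -¼ (M(R) = (¼)*(-1) = -¼)
w = 0 (w = 0*6 = 0)
P(t, G) = -¼ (P(t, G) = (⅛)*(-2) = -¼)
d = 11 (d = 0 + 11 = 11)
N(I, O) = -¼ + I (N(I, O) = I - ¼ = -¼ + I)
(N(M(-1), d) - 192)*(-413) = ((-¼ - ¼) - 192)*(-413) = (-½ - 192)*(-413) = -385/2*(-413) = 159005/2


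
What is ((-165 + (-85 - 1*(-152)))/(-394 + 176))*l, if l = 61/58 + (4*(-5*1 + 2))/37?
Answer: 76489/233914 ≈ 0.32700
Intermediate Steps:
l = 1561/2146 (l = 61*(1/58) + (4*(-5 + 2))*(1/37) = 61/58 + (4*(-3))*(1/37) = 61/58 - 12*1/37 = 61/58 - 12/37 = 1561/2146 ≈ 0.72740)
((-165 + (-85 - 1*(-152)))/(-394 + 176))*l = ((-165 + (-85 - 1*(-152)))/(-394 + 176))*(1561/2146) = ((-165 + (-85 + 152))/(-218))*(1561/2146) = ((-165 + 67)*(-1/218))*(1561/2146) = -98*(-1/218)*(1561/2146) = (49/109)*(1561/2146) = 76489/233914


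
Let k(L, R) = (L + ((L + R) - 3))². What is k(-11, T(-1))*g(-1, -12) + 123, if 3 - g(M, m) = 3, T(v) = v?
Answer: 123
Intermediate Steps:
k(L, R) = (-3 + R + 2*L)² (k(L, R) = (L + (-3 + L + R))² = (-3 + R + 2*L)²)
g(M, m) = 0 (g(M, m) = 3 - 1*3 = 3 - 3 = 0)
k(-11, T(-1))*g(-1, -12) + 123 = (-3 - 1 + 2*(-11))²*0 + 123 = (-3 - 1 - 22)²*0 + 123 = (-26)²*0 + 123 = 676*0 + 123 = 0 + 123 = 123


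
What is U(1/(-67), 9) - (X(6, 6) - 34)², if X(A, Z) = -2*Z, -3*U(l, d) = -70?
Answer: -6278/3 ≈ -2092.7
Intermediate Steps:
U(l, d) = 70/3 (U(l, d) = -⅓*(-70) = 70/3)
U(1/(-67), 9) - (X(6, 6) - 34)² = 70/3 - (-2*6 - 34)² = 70/3 - (-12 - 34)² = 70/3 - 1*(-46)² = 70/3 - 1*2116 = 70/3 - 2116 = -6278/3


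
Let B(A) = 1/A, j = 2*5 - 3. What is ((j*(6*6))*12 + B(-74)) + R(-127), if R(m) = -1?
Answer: 223701/74 ≈ 3023.0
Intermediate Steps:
j = 7 (j = 10 - 3 = 7)
((j*(6*6))*12 + B(-74)) + R(-127) = ((7*(6*6))*12 + 1/(-74)) - 1 = ((7*36)*12 - 1/74) - 1 = (252*12 - 1/74) - 1 = (3024 - 1/74) - 1 = 223775/74 - 1 = 223701/74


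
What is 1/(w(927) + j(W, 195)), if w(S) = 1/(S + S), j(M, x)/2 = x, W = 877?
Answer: 1854/723061 ≈ 0.0025641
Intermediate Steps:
j(M, x) = 2*x
w(S) = 1/(2*S)
1/(w(927) + j(W, 195)) = 1/((1/2)/927 + 2*195) = 1/((1/2)*(1/927) + 390) = 1/(1/1854 + 390) = 1/(723061/1854) = 1854/723061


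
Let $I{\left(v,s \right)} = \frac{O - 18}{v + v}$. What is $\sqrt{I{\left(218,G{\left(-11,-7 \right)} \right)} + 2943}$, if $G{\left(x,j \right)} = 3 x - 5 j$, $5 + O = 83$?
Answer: $\frac{\sqrt{34967418}}{109} \approx 54.251$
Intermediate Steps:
$O = 78$ ($O = -5 + 83 = 78$)
$G{\left(x,j \right)} = - 5 j + 3 x$
$I{\left(v,s \right)} = \frac{30}{v}$ ($I{\left(v,s \right)} = \frac{78 - 18}{v + v} = \frac{60}{2 v} = 60 \frac{1}{2 v} = \frac{30}{v}$)
$\sqrt{I{\left(218,G{\left(-11,-7 \right)} \right)} + 2943} = \sqrt{\frac{30}{218} + 2943} = \sqrt{30 \cdot \frac{1}{218} + 2943} = \sqrt{\frac{15}{109} + 2943} = \sqrt{\frac{320802}{109}} = \frac{\sqrt{34967418}}{109}$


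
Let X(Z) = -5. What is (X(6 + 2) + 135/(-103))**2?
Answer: 422500/10609 ≈ 39.825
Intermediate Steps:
(X(6 + 2) + 135/(-103))**2 = (-5 + 135/(-103))**2 = (-5 + 135*(-1/103))**2 = (-5 - 135/103)**2 = (-650/103)**2 = 422500/10609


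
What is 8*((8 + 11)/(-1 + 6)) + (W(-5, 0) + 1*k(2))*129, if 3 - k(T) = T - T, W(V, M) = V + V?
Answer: -4363/5 ≈ -872.60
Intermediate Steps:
W(V, M) = 2*V
k(T) = 3 (k(T) = 3 - (T - T) = 3 - 1*0 = 3 + 0 = 3)
8*((8 + 11)/(-1 + 6)) + (W(-5, 0) + 1*k(2))*129 = 8*((8 + 11)/(-1 + 6)) + (2*(-5) + 1*3)*129 = 8*(19/5) + (-10 + 3)*129 = 8*(19*(⅕)) - 7*129 = 8*(19/5) - 903 = 152/5 - 903 = -4363/5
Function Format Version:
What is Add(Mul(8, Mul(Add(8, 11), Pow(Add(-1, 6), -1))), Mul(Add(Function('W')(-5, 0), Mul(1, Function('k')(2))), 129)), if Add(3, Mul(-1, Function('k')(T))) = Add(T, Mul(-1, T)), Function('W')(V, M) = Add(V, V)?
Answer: Rational(-4363, 5) ≈ -872.60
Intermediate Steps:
Function('W')(V, M) = Mul(2, V)
Function('k')(T) = 3 (Function('k')(T) = Add(3, Mul(-1, Add(T, Mul(-1, T)))) = Add(3, Mul(-1, 0)) = Add(3, 0) = 3)
Add(Mul(8, Mul(Add(8, 11), Pow(Add(-1, 6), -1))), Mul(Add(Function('W')(-5, 0), Mul(1, Function('k')(2))), 129)) = Add(Mul(8, Mul(Add(8, 11), Pow(Add(-1, 6), -1))), Mul(Add(Mul(2, -5), Mul(1, 3)), 129)) = Add(Mul(8, Mul(19, Pow(5, -1))), Mul(Add(-10, 3), 129)) = Add(Mul(8, Mul(19, Rational(1, 5))), Mul(-7, 129)) = Add(Mul(8, Rational(19, 5)), -903) = Add(Rational(152, 5), -903) = Rational(-4363, 5)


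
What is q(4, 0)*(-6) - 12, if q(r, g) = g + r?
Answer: -36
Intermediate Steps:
q(4, 0)*(-6) - 12 = (0 + 4)*(-6) - 12 = 4*(-6) - 12 = -24 - 12 = -36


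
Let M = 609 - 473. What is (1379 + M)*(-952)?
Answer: -1442280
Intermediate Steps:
M = 136
(1379 + M)*(-952) = (1379 + 136)*(-952) = 1515*(-952) = -1442280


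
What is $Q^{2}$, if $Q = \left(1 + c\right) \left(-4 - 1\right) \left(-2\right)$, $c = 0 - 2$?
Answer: $100$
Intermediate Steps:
$c = -2$
$Q = -10$ ($Q = \left(1 - 2\right) \left(-4 - 1\right) \left(-2\right) = - \left(-5\right) \left(-2\right) = \left(-1\right) 10 = -10$)
$Q^{2} = \left(-10\right)^{2} = 100$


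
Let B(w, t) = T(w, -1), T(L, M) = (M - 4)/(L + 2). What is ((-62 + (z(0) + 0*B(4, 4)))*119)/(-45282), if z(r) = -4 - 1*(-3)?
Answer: 2499/15094 ≈ 0.16556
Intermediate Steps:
T(L, M) = (-4 + M)/(2 + L)
B(w, t) = -5/(2 + w) (B(w, t) = (-4 - 1)/(2 + w) = -5/(2 + w))
z(r) = -1 (z(r) = -4 + 3 = -1)
((-62 + (z(0) + 0*B(4, 4)))*119)/(-45282) = ((-62 + (-1 + 0*(-5/(2 + 4))))*119)/(-45282) = ((-62 + (-1 + 0*(-5/6)))*119)*(-1/45282) = ((-62 + (-1 + 0))*119)*(-1/45282) = ((-62 - 1)*119)*(-1/45282) = -63*119*(-1/45282) = -7497*(-1/45282) = 2499/15094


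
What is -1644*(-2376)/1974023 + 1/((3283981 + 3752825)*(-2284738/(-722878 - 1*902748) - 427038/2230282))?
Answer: 30245118408617088742196807/15284781063959702186644116 ≈ 1.9788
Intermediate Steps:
-1644*(-2376)/1974023 + 1/((3283981 + 3752825)*(-2284738/(-722878 - 1*902748) - 427038/2230282)) = 3906144*(1/1974023) + 1/(7036806*(-2284738/(-722878 - 902748) - 427038*1/2230282)) = 3906144/1974023 + 1/(7036806*(-2284738/(-1625626) - 213519/1115141)) = 3906144/1974023 + 1/(7036806*(-2284738*(-1/1625626) - 213519/1115141)) = 3906144/1974023 + 1/(7036806*(1142369/812813 - 213519/1115141)) = 3906144/1974023 + 1/(7036806*(1100351490082/906401101633)) = 3906144/1974023 + (1/7036806)*(906401101633/1100351490082) = 3906144/1974023 + 906401101633/7742959967517958092 = 30245118408617088742196807/15284781063959702186644116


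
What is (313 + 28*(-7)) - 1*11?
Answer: 106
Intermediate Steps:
(313 + 28*(-7)) - 1*11 = (313 - 196) - 11 = 117 - 11 = 106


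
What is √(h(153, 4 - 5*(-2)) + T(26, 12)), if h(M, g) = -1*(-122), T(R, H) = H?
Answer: √134 ≈ 11.576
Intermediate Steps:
h(M, g) = 122
√(h(153, 4 - 5*(-2)) + T(26, 12)) = √(122 + 12) = √134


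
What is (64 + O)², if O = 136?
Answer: 40000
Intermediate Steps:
(64 + O)² = (64 + 136)² = 200² = 40000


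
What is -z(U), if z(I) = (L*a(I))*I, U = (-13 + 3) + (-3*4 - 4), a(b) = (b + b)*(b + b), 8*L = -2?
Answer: -17576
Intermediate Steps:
L = -¼ (L = (⅛)*(-2) = -¼ ≈ -0.25000)
a(b) = 4*b² (a(b) = (2*b)*(2*b) = 4*b²)
U = -26 (U = -10 + (-12 - 4) = -10 - 16 = -26)
z(I) = -I³ (z(I) = (-I²)*I = -I³)
-z(U) = -(-1)*(-26)³ = -(-1)*(-17576) = -1*17576 = -17576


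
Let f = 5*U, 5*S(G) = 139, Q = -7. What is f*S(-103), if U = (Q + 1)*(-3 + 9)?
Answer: -5004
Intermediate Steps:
S(G) = 139/5 (S(G) = (1/5)*139 = 139/5)
U = -36 (U = (-7 + 1)*(-3 + 9) = -6*6 = -36)
f = -180 (f = 5*(-36) = -180)
f*S(-103) = -180*139/5 = -5004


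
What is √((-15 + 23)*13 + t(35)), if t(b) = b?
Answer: √139 ≈ 11.790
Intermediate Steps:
√((-15 + 23)*13 + t(35)) = √((-15 + 23)*13 + 35) = √(8*13 + 35) = √(104 + 35) = √139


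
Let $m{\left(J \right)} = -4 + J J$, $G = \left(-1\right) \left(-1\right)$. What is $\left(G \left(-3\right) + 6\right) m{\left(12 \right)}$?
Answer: $420$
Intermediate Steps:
$G = 1$
$m{\left(J \right)} = -4 + J^{2}$
$\left(G \left(-3\right) + 6\right) m{\left(12 \right)} = \left(1 \left(-3\right) + 6\right) \left(-4 + 12^{2}\right) = \left(-3 + 6\right) \left(-4 + 144\right) = 3 \cdot 140 = 420$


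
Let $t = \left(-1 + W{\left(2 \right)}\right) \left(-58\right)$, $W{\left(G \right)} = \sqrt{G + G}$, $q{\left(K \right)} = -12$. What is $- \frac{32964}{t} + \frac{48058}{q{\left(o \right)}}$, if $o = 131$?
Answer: $- \frac{597949}{174} \approx -3436.5$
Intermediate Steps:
$W{\left(G \right)} = \sqrt{2} \sqrt{G}$ ($W{\left(G \right)} = \sqrt{2 G} = \sqrt{2} \sqrt{G}$)
$t = -58$ ($t = \left(-1 + \sqrt{2} \sqrt{2}\right) \left(-58\right) = \left(-1 + 2\right) \left(-58\right) = 1 \left(-58\right) = -58$)
$- \frac{32964}{t} + \frac{48058}{q{\left(o \right)}} = - \frac{32964}{-58} + \frac{48058}{-12} = \left(-32964\right) \left(- \frac{1}{58}\right) + 48058 \left(- \frac{1}{12}\right) = \frac{16482}{29} - \frac{24029}{6} = - \frac{597949}{174}$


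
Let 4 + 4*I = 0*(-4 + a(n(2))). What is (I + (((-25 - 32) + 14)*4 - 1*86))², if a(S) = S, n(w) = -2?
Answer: 67081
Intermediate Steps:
I = -1 (I = -1 + (0*(-4 - 2))/4 = -1 + (0*(-6))/4 = -1 + (¼)*0 = -1 + 0 = -1)
(I + (((-25 - 32) + 14)*4 - 1*86))² = (-1 + (((-25 - 32) + 14)*4 - 1*86))² = (-1 + ((-57 + 14)*4 - 86))² = (-1 + (-43*4 - 86))² = (-1 + (-172 - 86))² = (-1 - 258)² = (-259)² = 67081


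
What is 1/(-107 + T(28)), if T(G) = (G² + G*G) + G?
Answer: 1/1489 ≈ 0.00067159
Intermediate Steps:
T(G) = G + 2*G² (T(G) = (G² + G²) + G = 2*G² + G = G + 2*G²)
1/(-107 + T(28)) = 1/(-107 + 28*(1 + 2*28)) = 1/(-107 + 28*(1 + 56)) = 1/(-107 + 28*57) = 1/(-107 + 1596) = 1/1489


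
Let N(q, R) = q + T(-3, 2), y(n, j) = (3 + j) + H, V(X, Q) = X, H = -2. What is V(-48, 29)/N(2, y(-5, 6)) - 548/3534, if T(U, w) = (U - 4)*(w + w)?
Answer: 38846/22971 ≈ 1.6911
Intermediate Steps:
T(U, w) = 2*w*(-4 + U) (T(U, w) = (-4 + U)*(2*w) = 2*w*(-4 + U))
y(n, j) = 1 + j (y(n, j) = (3 + j) - 2 = 1 + j)
N(q, R) = -28 + q (N(q, R) = q + 2*2*(-4 - 3) = q + 2*2*(-7) = q - 28 = -28 + q)
V(-48, 29)/N(2, y(-5, 6)) - 548/3534 = -48/(-28 + 2) - 548/3534 = -48/(-26) - 548*1/3534 = -48*(-1/26) - 274/1767 = 24/13 - 274/1767 = 38846/22971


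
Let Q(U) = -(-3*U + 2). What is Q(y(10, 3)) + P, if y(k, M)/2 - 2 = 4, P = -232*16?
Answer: -3678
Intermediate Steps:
P = -3712
y(k, M) = 12 (y(k, M) = 4 + 2*4 = 4 + 8 = 12)
Q(U) = -2 + 3*U (Q(U) = -(2 - 3*U) = -2 + 3*U)
Q(y(10, 3)) + P = (-2 + 3*12) - 3712 = (-2 + 36) - 3712 = 34 - 3712 = -3678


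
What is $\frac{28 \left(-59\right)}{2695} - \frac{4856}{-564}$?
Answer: $\frac{434114}{54285} \approx 7.9969$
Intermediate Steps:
$\frac{28 \left(-59\right)}{2695} - \frac{4856}{-564} = \left(-1652\right) \frac{1}{2695} - - \frac{1214}{141} = - \frac{236}{385} + \frac{1214}{141} = \frac{434114}{54285}$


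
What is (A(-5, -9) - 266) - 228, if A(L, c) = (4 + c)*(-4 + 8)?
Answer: -514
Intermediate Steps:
A(L, c) = 16 + 4*c (A(L, c) = (4 + c)*4 = 16 + 4*c)
(A(-5, -9) - 266) - 228 = ((16 + 4*(-9)) - 266) - 228 = ((16 - 36) - 266) - 228 = (-20 - 266) - 228 = -286 - 228 = -514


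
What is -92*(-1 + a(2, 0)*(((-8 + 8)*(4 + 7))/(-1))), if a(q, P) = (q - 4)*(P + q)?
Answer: 92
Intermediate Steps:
a(q, P) = (-4 + q)*(P + q)
-92*(-1 + a(2, 0)*(((-8 + 8)*(4 + 7))/(-1))) = -92*(-1 + (2**2 - 4*0 - 4*2 + 0*2)*(((-8 + 8)*(4 + 7))/(-1))) = -92*(-1 + (4 + 0 - 8 + 0)*((0*11)*(-1))) = -92*(-1 - 0*(-1)) = -92*(-1 - 4*0) = -92*(-1 + 0) = -92*(-1) = 92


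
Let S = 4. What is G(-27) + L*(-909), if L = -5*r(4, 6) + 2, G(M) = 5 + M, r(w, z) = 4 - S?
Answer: -1840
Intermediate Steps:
r(w, z) = 0 (r(w, z) = 4 - 1*4 = 4 - 4 = 0)
L = 2 (L = -5*0 + 2 = 0 + 2 = 2)
G(-27) + L*(-909) = (5 - 27) + 2*(-909) = -22 - 1818 = -1840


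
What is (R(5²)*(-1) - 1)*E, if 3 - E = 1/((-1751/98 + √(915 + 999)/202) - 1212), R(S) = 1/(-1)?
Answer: 0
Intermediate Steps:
R(S) = -1
E = 3 - 1/(-120527/98 + √1914/202) (E = 3 - 1/((-1751/98 + √(915 + 999)/202) - 1212) = 3 - 1/((-1751*1/98 + √1914*(1/202)) - 1212) = 3 - 1/((-1751/98 + √1914/202) - 1212) = 3 - 1/(-120527/98 + √1914/202) ≈ 3.0008)
(R(5²)*(-1) - 1)*E = (-1*(-1) - 1)*(40425713054081/13471586454365 + 485002*√1914/148187450998015) = (1 - 1)*(40425713054081/13471586454365 + 485002*√1914/148187450998015) = 0*(40425713054081/13471586454365 + 485002*√1914/148187450998015) = 0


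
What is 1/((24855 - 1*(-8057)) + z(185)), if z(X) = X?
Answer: 1/33097 ≈ 3.0214e-5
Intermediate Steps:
1/((24855 - 1*(-8057)) + z(185)) = 1/((24855 - 1*(-8057)) + 185) = 1/((24855 + 8057) + 185) = 1/(32912 + 185) = 1/33097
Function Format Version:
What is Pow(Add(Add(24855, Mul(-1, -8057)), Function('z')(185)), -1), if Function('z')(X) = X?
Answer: Rational(1, 33097) ≈ 3.0214e-5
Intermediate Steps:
Pow(Add(Add(24855, Mul(-1, -8057)), Function('z')(185)), -1) = Pow(Add(Add(24855, Mul(-1, -8057)), 185), -1) = Pow(Add(Add(24855, 8057), 185), -1) = Pow(Add(32912, 185), -1) = Pow(33097, -1) = Rational(1, 33097)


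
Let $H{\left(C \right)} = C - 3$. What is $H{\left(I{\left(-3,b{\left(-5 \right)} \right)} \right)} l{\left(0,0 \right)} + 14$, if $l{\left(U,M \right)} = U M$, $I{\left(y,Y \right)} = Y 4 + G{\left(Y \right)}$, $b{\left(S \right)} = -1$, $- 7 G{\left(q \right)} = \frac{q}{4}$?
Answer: $14$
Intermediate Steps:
$G{\left(q \right)} = - \frac{q}{28}$ ($G{\left(q \right)} = - \frac{q \frac{1}{4}}{7} = - \frac{\frac{1}{4} q}{7} = - \frac{q}{28}$)
$I{\left(y,Y \right)} = \frac{111 Y}{28}$ ($I{\left(y,Y \right)} = Y 4 - \frac{Y}{28} = 4 Y - \frac{Y}{28} = \frac{111 Y}{28}$)
$l{\left(U,M \right)} = M U$
$H{\left(C \right)} = -3 + C$
$H{\left(I{\left(-3,b{\left(-5 \right)} \right)} \right)} l{\left(0,0 \right)} + 14 = \left(-3 + \frac{111}{28} \left(-1\right)\right) 0 \cdot 0 + 14 = \left(-3 - \frac{111}{28}\right) 0 + 14 = \left(- \frac{195}{28}\right) 0 + 14 = 0 + 14 = 14$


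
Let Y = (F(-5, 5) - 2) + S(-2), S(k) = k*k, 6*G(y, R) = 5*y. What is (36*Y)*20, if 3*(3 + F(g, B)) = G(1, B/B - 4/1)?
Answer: -520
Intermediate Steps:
G(y, R) = 5*y/6 (G(y, R) = (5*y)/6 = 5*y/6)
F(g, B) = -49/18 (F(g, B) = -3 + ((5/6)*1)/3 = -3 + (1/3)*(5/6) = -3 + 5/18 = -49/18)
S(k) = k**2
Y = -13/18 (Y = (-49/18 - 2) + (-2)**2 = -85/18 + 4 = -13/18 ≈ -0.72222)
(36*Y)*20 = (36*(-13/18))*20 = -26*20 = -520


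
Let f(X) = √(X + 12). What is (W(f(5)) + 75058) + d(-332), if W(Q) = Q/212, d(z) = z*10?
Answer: 71738 + √17/212 ≈ 71738.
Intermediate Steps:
f(X) = √(12 + X)
d(z) = 10*z
W(Q) = Q/212 (W(Q) = Q*(1/212) = Q/212)
(W(f(5)) + 75058) + d(-332) = (√(12 + 5)/212 + 75058) + 10*(-332) = (√17/212 + 75058) - 3320 = (75058 + √17/212) - 3320 = 71738 + √17/212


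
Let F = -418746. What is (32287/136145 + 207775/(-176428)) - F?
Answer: 10058168417268221/24019790060 ≈ 4.1875e+5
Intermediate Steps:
(32287/136145 + 207775/(-176428)) - F = (32287/136145 + 207775/(-176428)) - 1*(-418746) = (32287*(1/136145) + 207775*(-1/176428)) + 418746 = (32287/136145 - 207775/176428) + 418746 = -22591196539/24019790060 + 418746 = 10058168417268221/24019790060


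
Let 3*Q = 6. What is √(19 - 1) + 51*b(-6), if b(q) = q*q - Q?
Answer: 1734 + 3*√2 ≈ 1738.2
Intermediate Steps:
Q = 2 (Q = (⅓)*6 = 2)
b(q) = -2 + q² (b(q) = q*q - 1*2 = q² - 2 = -2 + q²)
√(19 - 1) + 51*b(-6) = √(19 - 1) + 51*(-2 + (-6)²) = √18 + 51*(-2 + 36) = 3*√2 + 51*34 = 3*√2 + 1734 = 1734 + 3*√2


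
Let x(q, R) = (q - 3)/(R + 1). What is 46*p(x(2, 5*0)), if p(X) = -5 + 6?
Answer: 46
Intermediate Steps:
x(q, R) = (-3 + q)/(1 + R)
p(X) = 1
46*p(x(2, 5*0)) = 46*1 = 46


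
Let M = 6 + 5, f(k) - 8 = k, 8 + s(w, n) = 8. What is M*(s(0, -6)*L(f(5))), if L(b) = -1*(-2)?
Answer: 0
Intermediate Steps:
s(w, n) = 0 (s(w, n) = -8 + 8 = 0)
f(k) = 8 + k
L(b) = 2
M = 11
M*(s(0, -6)*L(f(5))) = 11*(0*2) = 11*0 = 0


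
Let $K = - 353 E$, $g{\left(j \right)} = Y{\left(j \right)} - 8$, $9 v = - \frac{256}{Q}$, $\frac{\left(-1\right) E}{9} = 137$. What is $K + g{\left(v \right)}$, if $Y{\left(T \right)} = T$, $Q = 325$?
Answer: $\frac{1273079669}{2925} \approx 4.3524 \cdot 10^{5}$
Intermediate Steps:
$E = -1233$ ($E = \left(-9\right) 137 = -1233$)
$v = - \frac{256}{2925}$ ($v = \frac{\left(-256\right) \frac{1}{325}}{9} = \frac{1}{9} \left(- \frac{256}{325}\right) = - \frac{256}{2925} \approx -0.087521$)
$g{\left(j \right)} = -8 + j$ ($g{\left(j \right)} = j - 8 = -8 + j$)
$K = 435249$ ($K = \left(-353\right) \left(-1233\right) = 435249$)
$K + g{\left(v \right)} = 435249 - \frac{23656}{2925} = \frac{1273079669}{2925}$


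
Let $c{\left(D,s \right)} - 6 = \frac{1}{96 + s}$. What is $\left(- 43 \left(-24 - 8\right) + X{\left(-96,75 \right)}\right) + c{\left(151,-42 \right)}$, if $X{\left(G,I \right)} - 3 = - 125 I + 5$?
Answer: $- \frac{431189}{54} \approx -7985.0$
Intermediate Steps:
$X{\left(G,I \right)} = 8 - 125 I$ ($X{\left(G,I \right)} = 3 - \left(-5 + 125 I\right) = 8 - 125 I$)
$c{\left(D,s \right)} = 6 + \frac{1}{96 + s}$
$\left(- 43 \left(-24 - 8\right) + X{\left(-96,75 \right)}\right) + c{\left(151,-42 \right)} = \left(- 43 \left(-24 - 8\right) + \left(8 - 9375\right)\right) + \frac{577 + 6 \left(-42\right)}{96 - 42} = \left(\left(-43\right) \left(-32\right) + \left(8 - 9375\right)\right) + \frac{577 - 252}{54} = \left(1376 - 9367\right) + \frac{1}{54} \cdot 325 = -7991 + \frac{325}{54} = - \frac{431189}{54}$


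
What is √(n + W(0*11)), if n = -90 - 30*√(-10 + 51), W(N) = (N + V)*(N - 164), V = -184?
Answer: √(30086 - 30*√41) ≈ 172.90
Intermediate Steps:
W(N) = (-184 + N)*(-164 + N) (W(N) = (N - 184)*(N - 164) = (-184 + N)*(-164 + N))
n = -90 - 30*√41 ≈ -282.09
√(n + W(0*11)) = √((-90 - 30*√41) + (30176 + (0*11)² - 0*11)) = √((-90 - 30*√41) + (30176 + 0² - 348*0)) = √((-90 - 30*√41) + (30176 + 0 + 0)) = √((-90 - 30*√41) + 30176) = √(30086 - 30*√41)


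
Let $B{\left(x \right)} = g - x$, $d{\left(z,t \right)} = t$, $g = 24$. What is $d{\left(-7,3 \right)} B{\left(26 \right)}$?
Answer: $-6$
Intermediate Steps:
$B{\left(x \right)} = 24 - x$
$d{\left(-7,3 \right)} B{\left(26 \right)} = 3 \left(24 - 26\right) = 3 \left(-2\right) = -6$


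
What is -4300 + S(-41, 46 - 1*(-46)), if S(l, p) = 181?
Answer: -4119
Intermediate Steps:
-4300 + S(-41, 46 - 1*(-46)) = -4300 + 181 = -4119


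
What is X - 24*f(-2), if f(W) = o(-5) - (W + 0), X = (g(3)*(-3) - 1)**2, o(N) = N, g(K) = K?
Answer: 172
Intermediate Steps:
X = 100 (X = (3*(-3) - 1)**2 = (-9 - 1)**2 = (-10)**2 = 100)
f(W) = -5 - W (f(W) = -5 - (W + 0) = -5 - W)
X - 24*f(-2) = 100 - 24*(-5 - 1*(-2)) = 100 - 24*(-5 + 2) = 100 - 24*(-3) = 100 + 72 = 172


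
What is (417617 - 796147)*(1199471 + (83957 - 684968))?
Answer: -226535063800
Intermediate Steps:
(417617 - 796147)*(1199471 + (83957 - 684968)) = -378530*(1199471 - 601011) = -378530*598460 = -226535063800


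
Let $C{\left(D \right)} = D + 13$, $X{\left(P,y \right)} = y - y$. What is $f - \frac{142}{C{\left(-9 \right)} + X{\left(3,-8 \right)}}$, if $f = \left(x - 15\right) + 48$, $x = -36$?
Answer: $- \frac{77}{2} \approx -38.5$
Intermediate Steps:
$X{\left(P,y \right)} = 0$
$C{\left(D \right)} = 13 + D$
$f = -3$ ($f = \left(-36 - 15\right) + 48 = -51 + 48 = -3$)
$f - \frac{142}{C{\left(-9 \right)} + X{\left(3,-8 \right)}} = -3 - \frac{142}{\left(13 - 9\right) + 0} = -3 - \frac{142}{4 + 0} = -3 - \frac{142}{4} = -3 - \frac{71}{2} = - \frac{77}{2}$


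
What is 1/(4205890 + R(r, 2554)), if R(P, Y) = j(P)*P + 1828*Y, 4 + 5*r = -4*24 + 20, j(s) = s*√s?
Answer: 4437301/39379280853490 - 256*I/19689640426745 ≈ 1.1268e-7 - 1.3002e-11*I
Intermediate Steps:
j(s) = s^(3/2)
r = -16 (r = -⅘ + (-4*24 + 20)/5 = -⅘ + (-96 + 20)/5 = -⅘ + (⅕)*(-76) = -⅘ - 76/5 = -16)
R(P, Y) = P^(5/2) + 1828*Y (R(P, Y) = P^(3/2)*P + 1828*Y = P^(5/2) + 1828*Y)
1/(4205890 + R(r, 2554)) = 1/(4205890 + ((-16)^(5/2) + 1828*2554)) = 1/(4205890 + (1024*I + 4668712)) = 1/(4205890 + (4668712 + 1024*I)) = 1/(8874602 + 1024*I) = (8874602 - 1024*I)/78758561706980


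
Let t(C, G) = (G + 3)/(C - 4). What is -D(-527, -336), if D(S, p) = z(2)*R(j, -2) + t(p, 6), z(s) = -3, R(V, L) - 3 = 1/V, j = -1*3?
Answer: 2729/340 ≈ 8.0265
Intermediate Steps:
j = -3
R(V, L) = 3 + 1/V
t(C, G) = (3 + G)/(-4 + C)
D(S, p) = -8 + 9/(-4 + p) (D(S, p) = -3*(3 + 1/(-3)) + (3 + 6)/(-4 + p) = -3*(3 - ⅓) + 9/(-4 + p) = -3*8/3 + 9/(-4 + p) = -8 + 9/(-4 + p))
-D(-527, -336) = -(41 - 8*(-336))/(-4 - 336) = -(41 + 2688)/(-340) = -(-1)*2729/340 = -1*(-2729/340) = 2729/340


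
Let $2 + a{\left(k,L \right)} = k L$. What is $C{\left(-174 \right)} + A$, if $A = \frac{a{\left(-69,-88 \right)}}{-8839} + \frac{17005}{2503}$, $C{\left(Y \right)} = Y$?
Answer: $- \frac{3714464973}{22124017} \approx -167.89$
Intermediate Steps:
$a{\left(k,L \right)} = -2 + L k$ ($a{\left(k,L \right)} = -2 + k L = -2 + L k$)
$A = \frac{135113985}{22124017}$ ($A = \frac{-2 - -6072}{-8839} + \frac{17005}{2503} = \left(-2 + 6072\right) \left(- \frac{1}{8839}\right) + 17005 \cdot \frac{1}{2503} = 6070 \left(- \frac{1}{8839}\right) + \frac{17005}{2503} = - \frac{6070}{8839} + \frac{17005}{2503} = \frac{135113985}{22124017} \approx 6.1071$)
$C{\left(-174 \right)} + A = -174 + \frac{135113985}{22124017} = - \frac{3714464973}{22124017}$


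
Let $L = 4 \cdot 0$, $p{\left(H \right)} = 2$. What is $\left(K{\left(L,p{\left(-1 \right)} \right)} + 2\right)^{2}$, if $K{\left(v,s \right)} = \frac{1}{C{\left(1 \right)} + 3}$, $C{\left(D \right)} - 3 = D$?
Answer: $\frac{225}{49} \approx 4.5918$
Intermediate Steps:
$C{\left(D \right)} = 3 + D$
$L = 0$
$K{\left(v,s \right)} = \frac{1}{7}$ ($K{\left(v,s \right)} = \frac{1}{\left(3 + 1\right) + 3} = \frac{1}{4 + 3} = \frac{1}{7}$)
$\left(K{\left(L,p{\left(-1 \right)} \right)} + 2\right)^{2} = \left(\frac{1}{7} + 2\right)^{2} = \left(\frac{15}{7}\right)^{2} = \frac{225}{49}$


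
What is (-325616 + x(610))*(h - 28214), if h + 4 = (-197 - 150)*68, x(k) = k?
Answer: 16839860884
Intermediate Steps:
h = -23600 (h = -4 + (-197 - 150)*68 = -4 - 347*68 = -4 - 23596 = -23600)
(-325616 + x(610))*(h - 28214) = (-325616 + 610)*(-23600 - 28214) = -325006*(-51814) = 16839860884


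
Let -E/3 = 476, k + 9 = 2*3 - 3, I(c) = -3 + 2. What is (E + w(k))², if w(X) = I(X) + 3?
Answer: 2033476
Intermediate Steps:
I(c) = -1
k = -6 (k = -9 + (2*3 - 3) = -9 + (6 - 3) = -9 + 3 = -6)
w(X) = 2 (w(X) = -1 + 3 = 2)
E = -1428 (E = -3*476 = -1428)
(E + w(k))² = (-1428 + 2)² = (-1426)² = 2033476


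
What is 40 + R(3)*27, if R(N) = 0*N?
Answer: 40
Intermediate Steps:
R(N) = 0
40 + R(3)*27 = 40 + 0*27 = 40 + 0 = 40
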